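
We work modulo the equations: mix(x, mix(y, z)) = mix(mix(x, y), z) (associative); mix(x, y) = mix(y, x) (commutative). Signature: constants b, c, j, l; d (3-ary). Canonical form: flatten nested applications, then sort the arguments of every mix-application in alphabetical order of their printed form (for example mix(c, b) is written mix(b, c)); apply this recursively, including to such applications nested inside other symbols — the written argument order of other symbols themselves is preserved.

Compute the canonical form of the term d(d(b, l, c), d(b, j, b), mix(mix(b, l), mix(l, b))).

Answer: d(d(b, l, c), d(b, j, b), mix(b, b, l, l))

Derivation:
Work inside:  mix(mix(b, l), mix(l, b))
Merge nested applications:  mix(b, l, l, b)
Sort arguments:  mix(b, b, l, l)
Put back:  d(d(b, l, c), d(b, j, b), mix(b, b, l, l))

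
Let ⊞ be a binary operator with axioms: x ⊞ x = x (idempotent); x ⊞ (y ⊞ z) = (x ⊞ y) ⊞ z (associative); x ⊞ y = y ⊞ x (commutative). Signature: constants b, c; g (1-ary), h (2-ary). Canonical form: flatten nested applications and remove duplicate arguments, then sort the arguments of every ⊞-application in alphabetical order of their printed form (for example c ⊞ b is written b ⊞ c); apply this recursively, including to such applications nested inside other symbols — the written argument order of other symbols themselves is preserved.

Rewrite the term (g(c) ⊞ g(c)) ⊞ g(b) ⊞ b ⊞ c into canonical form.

Answer: b ⊞ c ⊞ g(b) ⊞ g(c)

Derivation:
Merge nested applications:  g(c) ⊞ g(c) ⊞ g(b) ⊞ b ⊞ c
Deduplicate:  drop duplicate g(c)
Order the arguments:  b ⊞ c ⊞ g(b) ⊞ g(c)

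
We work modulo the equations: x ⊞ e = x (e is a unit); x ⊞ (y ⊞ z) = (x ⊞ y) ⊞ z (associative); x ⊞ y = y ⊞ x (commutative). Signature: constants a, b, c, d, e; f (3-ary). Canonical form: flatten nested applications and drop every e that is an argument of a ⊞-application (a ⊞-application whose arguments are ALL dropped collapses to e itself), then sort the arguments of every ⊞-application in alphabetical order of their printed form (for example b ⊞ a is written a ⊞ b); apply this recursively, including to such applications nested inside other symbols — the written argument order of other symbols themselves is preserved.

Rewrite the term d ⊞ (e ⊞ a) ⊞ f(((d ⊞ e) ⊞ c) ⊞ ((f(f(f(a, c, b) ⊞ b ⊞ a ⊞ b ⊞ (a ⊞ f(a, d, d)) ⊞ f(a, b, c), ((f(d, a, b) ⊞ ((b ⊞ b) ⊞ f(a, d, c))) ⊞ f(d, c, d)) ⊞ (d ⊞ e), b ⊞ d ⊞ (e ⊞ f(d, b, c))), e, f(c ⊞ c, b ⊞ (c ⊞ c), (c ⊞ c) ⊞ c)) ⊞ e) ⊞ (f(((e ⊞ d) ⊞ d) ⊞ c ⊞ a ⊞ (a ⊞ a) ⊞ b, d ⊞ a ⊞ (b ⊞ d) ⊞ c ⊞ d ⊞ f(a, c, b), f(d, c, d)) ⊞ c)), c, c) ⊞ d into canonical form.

Answer: a ⊞ d ⊞ d ⊞ f(c ⊞ c ⊞ d ⊞ f(a ⊞ a ⊞ a ⊞ b ⊞ c ⊞ d ⊞ d, a ⊞ b ⊞ c ⊞ d ⊞ d ⊞ d ⊞ f(a, c, b), f(d, c, d)) ⊞ f(f(a ⊞ a ⊞ b ⊞ b ⊞ f(a, b, c) ⊞ f(a, c, b) ⊞ f(a, d, d), b ⊞ b ⊞ d ⊞ f(a, d, c) ⊞ f(d, a, b) ⊞ f(d, c, d), b ⊞ d ⊞ f(d, b, c)), e, f(c ⊞ c, b ⊞ c ⊞ c, c ⊞ c ⊞ c)), c, c)

Derivation:
Flatten:  d ⊞ e ⊞ a ⊞ f(((d ⊞ e) ⊞ c) ⊞ ((f(f(f(a, c, b) ⊞ b ⊞ a ⊞ b ⊞ (a ⊞ f(a, d, d)) ⊞ f(a, b, c), ((f(d, a, b) ⊞ ((b ⊞ b) ⊞ f(a, d, c))) ⊞ f(d, c, d)) ⊞ (d ⊞ e), b ⊞ d ⊞ (e ⊞ f(d, b, c))), e, f(c ⊞ c, b ⊞ (c ⊞ c), (c ⊞ c) ⊞ c)) ⊞ e) ⊞ (f(((e ⊞ d) ⊞ d) ⊞ c ⊞ a ⊞ (a ⊞ a) ⊞ b, d ⊞ a ⊞ (b ⊞ d) ⊞ c ⊞ d ⊞ f(a, c, b), f(d, c, d)) ⊞ c)), c, c) ⊞ d
Inside:  f(((d ⊞ e) ⊞ c) ⊞ ((f(f(f(a, c, b) ⊞ b ⊞ a ⊞ b ⊞ (a ⊞ f(a, d, d)) ⊞ f(a, b, c), ((f(d, a, b) ⊞ ((b ⊞ b) ⊞ f(a, d, c))) ⊞ f(d, c, d)) ⊞ (d ⊞ e), b ⊞ d ⊞ (e ⊞ f(d, b, c))), e, f(c ⊞ c, b ⊞ (c ⊞ c), (c ⊞ c) ⊞ c)) ⊞ e) ⊞ (f(((e ⊞ d) ⊞ d) ⊞ c ⊞ a ⊞ (a ⊞ a) ⊞ b, d ⊞ a ⊞ (b ⊞ d) ⊞ c ⊞ d ⊞ f(a, c, b), f(d, c, d)) ⊞ c)), c, c)  →  f(c ⊞ c ⊞ d ⊞ f(a ⊞ a ⊞ a ⊞ b ⊞ c ⊞ d ⊞ d, a ⊞ b ⊞ c ⊞ d ⊞ d ⊞ d ⊞ f(a, c, b), f(d, c, d)) ⊞ f(f(a ⊞ a ⊞ b ⊞ b ⊞ f(a, b, c) ⊞ f(a, c, b) ⊞ f(a, d, d), b ⊞ b ⊞ d ⊞ f(a, d, c) ⊞ f(d, a, b) ⊞ f(d, c, d), b ⊞ d ⊞ f(d, b, c)), e, f(c ⊞ c, b ⊞ c ⊞ c, c ⊞ c ⊞ c)), c, c)
Unit:  drop e
Sort arguments:  a ⊞ d ⊞ d ⊞ f(c ⊞ c ⊞ d ⊞ f(a ⊞ a ⊞ a ⊞ b ⊞ c ⊞ d ⊞ d, a ⊞ b ⊞ c ⊞ d ⊞ d ⊞ d ⊞ f(a, c, b), f(d, c, d)) ⊞ f(f(a ⊞ a ⊞ b ⊞ b ⊞ f(a, b, c) ⊞ f(a, c, b) ⊞ f(a, d, d), b ⊞ b ⊞ d ⊞ f(a, d, c) ⊞ f(d, a, b) ⊞ f(d, c, d), b ⊞ d ⊞ f(d, b, c)), e, f(c ⊞ c, b ⊞ c ⊞ c, c ⊞ c ⊞ c)), c, c)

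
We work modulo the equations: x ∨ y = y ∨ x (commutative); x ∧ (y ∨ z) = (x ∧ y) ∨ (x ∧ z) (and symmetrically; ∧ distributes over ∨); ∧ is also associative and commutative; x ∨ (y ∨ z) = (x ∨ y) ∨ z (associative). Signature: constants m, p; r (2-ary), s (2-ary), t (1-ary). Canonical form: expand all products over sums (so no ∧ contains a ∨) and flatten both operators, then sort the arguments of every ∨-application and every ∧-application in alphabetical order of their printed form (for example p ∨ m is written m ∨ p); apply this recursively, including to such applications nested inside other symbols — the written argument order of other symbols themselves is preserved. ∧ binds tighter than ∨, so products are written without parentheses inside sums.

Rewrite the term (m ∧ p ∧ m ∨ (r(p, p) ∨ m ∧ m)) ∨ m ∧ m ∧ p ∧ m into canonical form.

Answer: m ∧ m ∨ m ∧ m ∧ m ∧ p ∨ m ∧ m ∧ p ∨ r(p, p)

Derivation:
Un-nest:  m ∧ m ∧ p ∨ r(p, p) ∨ m ∧ m ∨ m ∧ m ∧ m ∧ p
Order the arguments:  m ∧ m ∨ m ∧ m ∧ m ∧ p ∨ m ∧ m ∧ p ∨ r(p, p)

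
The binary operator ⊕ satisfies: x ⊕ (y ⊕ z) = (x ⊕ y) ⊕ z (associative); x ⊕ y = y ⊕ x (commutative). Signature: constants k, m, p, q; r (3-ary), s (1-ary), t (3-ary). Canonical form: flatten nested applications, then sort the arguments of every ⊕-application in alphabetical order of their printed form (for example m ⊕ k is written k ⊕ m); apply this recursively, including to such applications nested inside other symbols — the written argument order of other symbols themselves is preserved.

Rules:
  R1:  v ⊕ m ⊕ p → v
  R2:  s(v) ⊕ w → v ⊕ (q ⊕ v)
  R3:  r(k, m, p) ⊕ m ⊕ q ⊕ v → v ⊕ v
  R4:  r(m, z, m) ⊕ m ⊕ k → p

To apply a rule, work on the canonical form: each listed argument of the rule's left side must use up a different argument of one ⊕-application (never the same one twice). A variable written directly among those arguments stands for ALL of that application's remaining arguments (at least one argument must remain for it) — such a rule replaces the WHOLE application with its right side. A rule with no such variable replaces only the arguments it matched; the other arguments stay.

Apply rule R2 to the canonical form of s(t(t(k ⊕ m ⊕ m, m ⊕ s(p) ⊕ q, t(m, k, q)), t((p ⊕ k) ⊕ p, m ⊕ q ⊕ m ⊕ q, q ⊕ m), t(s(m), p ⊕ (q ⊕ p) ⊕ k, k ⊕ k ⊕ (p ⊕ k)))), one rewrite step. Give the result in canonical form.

Canonical form:  s(t(t(k ⊕ m ⊕ m, m ⊕ q ⊕ s(p), t(m, k, q)), t(k ⊕ p ⊕ p, m ⊕ m ⊕ q ⊕ q, m ⊕ q), t(s(m), k ⊕ p ⊕ p ⊕ q, k ⊕ k ⊕ k ⊕ p)))
Match R2:  consume s(p);  v := p, w := m ⊕ q
The variable takes the whole remainder — replace the entire application.
Giving:  s(t(t(k ⊕ m ⊕ m, p ⊕ p ⊕ q, t(m, k, q)), t(k ⊕ p ⊕ p, m ⊕ m ⊕ q ⊕ q, m ⊕ q), t(s(m), k ⊕ p ⊕ p ⊕ q, k ⊕ k ⊕ k ⊕ p)))

Answer: s(t(t(k ⊕ m ⊕ m, p ⊕ p ⊕ q, t(m, k, q)), t(k ⊕ p ⊕ p, m ⊕ m ⊕ q ⊕ q, m ⊕ q), t(s(m), k ⊕ p ⊕ p ⊕ q, k ⊕ k ⊕ k ⊕ p)))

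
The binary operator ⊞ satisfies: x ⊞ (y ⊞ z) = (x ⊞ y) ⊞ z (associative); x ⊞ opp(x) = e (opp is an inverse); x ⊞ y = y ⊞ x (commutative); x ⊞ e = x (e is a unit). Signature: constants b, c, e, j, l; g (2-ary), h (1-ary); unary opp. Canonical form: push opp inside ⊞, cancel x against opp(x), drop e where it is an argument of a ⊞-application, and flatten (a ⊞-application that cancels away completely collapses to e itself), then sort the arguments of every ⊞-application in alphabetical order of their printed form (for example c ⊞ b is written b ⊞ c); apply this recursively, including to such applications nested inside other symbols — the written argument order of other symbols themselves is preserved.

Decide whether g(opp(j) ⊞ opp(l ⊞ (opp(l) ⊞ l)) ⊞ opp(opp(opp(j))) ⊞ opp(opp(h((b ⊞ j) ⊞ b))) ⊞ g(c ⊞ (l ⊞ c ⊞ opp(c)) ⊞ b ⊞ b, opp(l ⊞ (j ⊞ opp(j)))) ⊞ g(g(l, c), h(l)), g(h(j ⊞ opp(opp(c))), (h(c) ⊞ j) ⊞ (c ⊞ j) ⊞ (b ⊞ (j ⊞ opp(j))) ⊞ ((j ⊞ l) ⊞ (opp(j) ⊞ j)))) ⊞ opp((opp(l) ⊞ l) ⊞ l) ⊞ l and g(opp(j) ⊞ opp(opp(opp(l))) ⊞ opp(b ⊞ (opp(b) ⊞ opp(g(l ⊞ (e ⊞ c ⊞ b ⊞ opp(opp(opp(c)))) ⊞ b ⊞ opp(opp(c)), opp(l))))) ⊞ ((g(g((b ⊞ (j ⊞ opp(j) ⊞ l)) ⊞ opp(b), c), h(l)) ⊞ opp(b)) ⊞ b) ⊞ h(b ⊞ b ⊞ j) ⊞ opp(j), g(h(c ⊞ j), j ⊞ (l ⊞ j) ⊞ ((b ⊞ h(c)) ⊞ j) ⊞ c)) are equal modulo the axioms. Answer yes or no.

Left:  g(opp(j) ⊞ opp(l ⊞ (opp(l) ⊞ l)) ⊞ opp(opp(opp(j))) ⊞ opp(opp(h((b ⊞ j) ⊞ b))) ⊞ g(c ⊞ (l ⊞ c ⊞ opp(c)) ⊞ b ⊞ b, opp(l ⊞ (j ⊞ opp(j)))) ⊞ g(g(l, c), h(l)), g(h(j ⊞ opp(opp(c))), (h(c) ⊞ j) ⊞ (c ⊞ j) ⊞ (b ⊞ (j ⊞ opp(j))) ⊞ ((j ⊞ l) ⊞ (opp(j) ⊞ j)))) ⊞ opp((opp(l) ⊞ l) ⊞ l) ⊞ l
  Push opp inside:  distribute opp over ⊞ and collapse double opp
  Cancel:  l cancels
  Collect terms:  g(g(b ⊞ b ⊞ c ⊞ l, opp(l)) ⊞ g(g(l, c), h(l)) ⊞ h(b ⊞ b ⊞ j) ⊞ opp(j) ⊞ opp(j) ⊞ opp(l), g(h(c ⊞ j), b ⊞ c ⊞ h(c) ⊞ j ⊞ j ⊞ j ⊞ l))
Right:  g(opp(j) ⊞ opp(opp(opp(l))) ⊞ opp(b ⊞ (opp(b) ⊞ opp(g(l ⊞ (e ⊞ c ⊞ b ⊞ opp(opp(opp(c)))) ⊞ b ⊞ opp(opp(c)), opp(l))))) ⊞ ((g(g((b ⊞ (j ⊞ opp(j) ⊞ l)) ⊞ opp(b), c), h(l)) ⊞ opp(b)) ⊞ b) ⊞ h(b ⊞ b ⊞ j) ⊞ opp(j), g(h(c ⊞ j), j ⊞ (l ⊞ j) ⊞ ((b ⊞ h(c)) ⊞ j) ⊞ c))
  Descend into:  opp(j) ⊞ opp(opp(opp(l))) ⊞ opp(b ⊞ (opp(b) ⊞ opp(g(l ⊞ (e ⊞ c ⊞ b ⊞ opp(opp(opp(c)))) ⊞ b ⊞ opp(opp(c)), opp(l))))) ⊞ ((g(g((b ⊞ (j ⊞ opp(j) ⊞ l)) ⊞ opp(b), c), h(l)) ⊞ opp(b)) ⊞ b) ⊞ h(b ⊞ b ⊞ j) ⊞ opp(j)
  Push opp inside:  distribute opp over ⊞ and collapse double opp
  Cancel inverse pairs:  b cancels
  Combine occurrences:  opp(j) ⊞ opp(j) ⊞ opp(l) ⊞ g(b ⊞ b ⊞ c ⊞ l, opp(l)) ⊞ g(g(l, c), h(l)) ⊞ h(b ⊞ b ⊞ j)
  Sort arguments:  g(b ⊞ b ⊞ c ⊞ l, opp(l)) ⊞ g(g(l, c), h(l)) ⊞ h(b ⊞ b ⊞ j) ⊞ opp(j) ⊞ opp(j) ⊞ opp(l)
  Rebuild:  g(g(b ⊞ b ⊞ c ⊞ l, opp(l)) ⊞ g(g(l, c), h(l)) ⊞ h(b ⊞ b ⊞ j) ⊞ opp(j) ⊞ opp(j) ⊞ opp(l), g(h(c ⊞ j), b ⊞ c ⊞ h(c) ⊞ j ⊞ j ⊞ j ⊞ l))

Answer: yes — both canonical forms are g(g(b ⊞ b ⊞ c ⊞ l, opp(l)) ⊞ g(g(l, c), h(l)) ⊞ h(b ⊞ b ⊞ j) ⊞ opp(j) ⊞ opp(j) ⊞ opp(l), g(h(c ⊞ j), b ⊞ c ⊞ h(c) ⊞ j ⊞ j ⊞ j ⊞ l))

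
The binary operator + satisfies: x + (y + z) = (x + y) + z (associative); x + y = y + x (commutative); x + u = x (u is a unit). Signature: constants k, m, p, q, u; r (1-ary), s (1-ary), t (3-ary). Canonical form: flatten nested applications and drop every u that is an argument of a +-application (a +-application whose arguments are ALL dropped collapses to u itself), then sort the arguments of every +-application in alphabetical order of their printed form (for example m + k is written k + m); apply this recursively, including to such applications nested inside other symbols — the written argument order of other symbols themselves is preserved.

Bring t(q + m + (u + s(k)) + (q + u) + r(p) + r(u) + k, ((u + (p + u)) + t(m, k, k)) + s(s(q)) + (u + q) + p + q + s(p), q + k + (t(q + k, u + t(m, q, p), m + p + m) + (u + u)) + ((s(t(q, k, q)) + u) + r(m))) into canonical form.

Answer: t(k + m + q + q + r(p) + r(u) + s(k), p + p + q + q + s(p) + s(s(q)) + t(m, k, k), k + q + r(m) + s(t(q, k, q)) + t(k + q, t(m, q, p), m + m + p))

Derivation:
Work inside:  q + k + (t(q + k, u + t(m, q, p), m + p + m) + (u + u)) + ((s(t(q, k, q)) + u) + r(m))
Un-nest:  q + k + t(q + k, u + t(m, q, p), m + p + m) + u + u + s(t(q, k, q)) + u + r(m)
Simplify inside:  t(q + k, u + t(m, q, p), m + p + m)  →  t(k + q, t(m, q, p), m + m + p)
Drop the unit:  drop u (×3)
Sort:  k + q + r(m) + s(t(q, k, q)) + t(k + q, t(m, q, p), m + m + p)
Reassemble:  t(k + m + q + q + r(p) + r(u) + s(k), p + p + q + q + s(p) + s(s(q)) + t(m, k, k), k + q + r(m) + s(t(q, k, q)) + t(k + q, t(m, q, p), m + m + p))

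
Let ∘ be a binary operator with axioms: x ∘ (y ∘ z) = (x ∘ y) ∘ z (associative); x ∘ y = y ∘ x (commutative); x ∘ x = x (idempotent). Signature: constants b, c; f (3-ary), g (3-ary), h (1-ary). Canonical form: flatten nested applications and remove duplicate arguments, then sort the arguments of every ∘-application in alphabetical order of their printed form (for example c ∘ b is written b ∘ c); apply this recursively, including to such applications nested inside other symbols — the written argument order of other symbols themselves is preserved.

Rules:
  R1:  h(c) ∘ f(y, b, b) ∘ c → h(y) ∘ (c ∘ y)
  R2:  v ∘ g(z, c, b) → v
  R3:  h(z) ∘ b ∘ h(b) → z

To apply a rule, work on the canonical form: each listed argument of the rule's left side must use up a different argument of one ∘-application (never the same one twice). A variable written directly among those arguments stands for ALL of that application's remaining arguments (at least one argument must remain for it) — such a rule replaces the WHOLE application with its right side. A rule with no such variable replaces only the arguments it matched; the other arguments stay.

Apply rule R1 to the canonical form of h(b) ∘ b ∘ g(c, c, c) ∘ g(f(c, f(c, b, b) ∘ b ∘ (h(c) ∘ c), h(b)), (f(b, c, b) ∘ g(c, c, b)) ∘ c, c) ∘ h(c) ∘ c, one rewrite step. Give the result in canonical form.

Answer: b ∘ c ∘ g(c, c, c) ∘ g(f(c, b ∘ c ∘ h(c), h(b)), c ∘ f(b, c, b) ∘ g(c, c, b), c) ∘ h(b) ∘ h(c)

Derivation:
Canonical form:  b ∘ c ∘ g(c, c, c) ∘ g(f(c, b ∘ c ∘ f(c, b, b) ∘ h(c), h(b)), c ∘ f(b, c, b) ∘ g(c, c, b), c) ∘ h(b) ∘ h(c)
Match R1:  consume c, f(c, b, b), h(c);  y := c
Giving:  b ∘ c ∘ g(c, c, c) ∘ g(f(c, b ∘ c ∘ h(c), h(b)), c ∘ f(b, c, b) ∘ g(c, c, b), c) ∘ h(b) ∘ h(c)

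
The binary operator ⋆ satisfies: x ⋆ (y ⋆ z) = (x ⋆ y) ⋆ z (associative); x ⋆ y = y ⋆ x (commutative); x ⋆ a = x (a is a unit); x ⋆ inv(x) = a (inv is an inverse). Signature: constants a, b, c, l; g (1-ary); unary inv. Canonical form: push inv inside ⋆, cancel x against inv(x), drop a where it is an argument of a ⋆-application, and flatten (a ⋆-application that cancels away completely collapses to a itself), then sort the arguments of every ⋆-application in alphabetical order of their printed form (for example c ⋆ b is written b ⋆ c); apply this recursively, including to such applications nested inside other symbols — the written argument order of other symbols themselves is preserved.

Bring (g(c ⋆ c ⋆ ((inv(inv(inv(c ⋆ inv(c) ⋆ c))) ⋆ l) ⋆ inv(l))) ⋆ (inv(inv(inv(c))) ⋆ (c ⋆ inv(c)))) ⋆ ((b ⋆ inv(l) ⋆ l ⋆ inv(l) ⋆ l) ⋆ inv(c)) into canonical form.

Answer: b ⋆ g(c) ⋆ inv(c) ⋆ inv(c)

Derivation:
Push inv inside:  distribute inv over ⋆ and collapse double inv
Cancel:  l cancels
Combine occurrences:  g(c) ⋆ inv(c) ⋆ inv(c) ⋆ b
Sort arguments:  b ⋆ g(c) ⋆ inv(c) ⋆ inv(c)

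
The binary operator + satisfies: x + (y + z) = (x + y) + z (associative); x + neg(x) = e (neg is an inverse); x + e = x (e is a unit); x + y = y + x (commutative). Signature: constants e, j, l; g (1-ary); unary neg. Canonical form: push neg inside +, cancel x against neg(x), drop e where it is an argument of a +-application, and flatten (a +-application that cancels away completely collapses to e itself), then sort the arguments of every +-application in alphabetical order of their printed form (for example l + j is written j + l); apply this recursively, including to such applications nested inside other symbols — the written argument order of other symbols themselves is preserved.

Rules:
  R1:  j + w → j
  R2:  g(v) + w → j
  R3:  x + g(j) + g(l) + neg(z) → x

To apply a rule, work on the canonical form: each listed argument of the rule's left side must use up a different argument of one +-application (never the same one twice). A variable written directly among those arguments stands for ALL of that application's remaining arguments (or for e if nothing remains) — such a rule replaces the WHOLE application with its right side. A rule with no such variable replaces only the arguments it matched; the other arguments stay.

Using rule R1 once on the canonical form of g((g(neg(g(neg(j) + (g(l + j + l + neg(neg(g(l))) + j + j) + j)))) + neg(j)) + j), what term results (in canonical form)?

Answer: g(g(neg(g(g(j)))))

Derivation:
Canonical form:  g(g(neg(g(g(g(l) + j + j + j + l + l)))))
R1 matches:  uses j;  w := g(l) + j + j + l + l
The extension variable absorbs all remaining arguments, so the whole application is rewritten.
New term:  g(g(neg(g(g(j)))))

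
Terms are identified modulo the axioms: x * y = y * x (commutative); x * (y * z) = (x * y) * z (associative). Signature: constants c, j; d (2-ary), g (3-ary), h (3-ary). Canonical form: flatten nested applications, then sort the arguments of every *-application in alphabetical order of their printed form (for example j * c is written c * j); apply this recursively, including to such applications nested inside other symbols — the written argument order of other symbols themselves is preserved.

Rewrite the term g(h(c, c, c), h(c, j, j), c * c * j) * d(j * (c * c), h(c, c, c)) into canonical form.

Answer: d(c * c * j, h(c, c, c)) * g(h(c, c, c), h(c, j, j), c * c * j)

Derivation:
Inside:  d(j * (c * c), h(c, c, c))  →  d(c * c * j, h(c, c, c))
Sort arguments:  d(c * c * j, h(c, c, c)) * g(h(c, c, c), h(c, j, j), c * c * j)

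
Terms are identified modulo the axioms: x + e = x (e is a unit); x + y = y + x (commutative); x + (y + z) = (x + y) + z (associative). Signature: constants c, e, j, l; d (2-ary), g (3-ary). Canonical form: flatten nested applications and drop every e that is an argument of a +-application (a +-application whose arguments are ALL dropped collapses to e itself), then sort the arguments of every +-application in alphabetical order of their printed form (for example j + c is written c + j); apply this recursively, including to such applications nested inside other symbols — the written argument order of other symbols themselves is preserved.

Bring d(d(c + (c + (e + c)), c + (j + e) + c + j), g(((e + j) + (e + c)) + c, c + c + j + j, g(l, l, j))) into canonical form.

Answer: d(d(c + c + c, c + c + j + j), g(c + c + j, c + c + j + j, g(l, l, j)))

Derivation:
Work inside:  ((e + j) + (e + c)) + c
Un-nest:  e + j + e + c + c
Unit:  drop e (×2)
Sort arguments:  c + c + j
Put back:  d(d(c + c + c, c + c + j + j), g(c + c + j, c + c + j + j, g(l, l, j)))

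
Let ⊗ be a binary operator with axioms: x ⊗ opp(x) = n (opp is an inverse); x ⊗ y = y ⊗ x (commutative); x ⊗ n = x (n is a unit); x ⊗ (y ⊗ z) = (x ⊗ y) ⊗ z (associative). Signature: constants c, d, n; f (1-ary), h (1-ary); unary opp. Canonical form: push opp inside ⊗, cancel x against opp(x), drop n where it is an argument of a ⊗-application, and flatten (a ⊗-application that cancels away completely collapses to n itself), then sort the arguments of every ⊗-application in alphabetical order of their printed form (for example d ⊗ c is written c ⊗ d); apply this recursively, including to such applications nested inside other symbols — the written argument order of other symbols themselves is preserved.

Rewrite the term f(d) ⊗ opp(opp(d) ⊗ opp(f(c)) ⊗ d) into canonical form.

Answer: f(c) ⊗ f(d)

Derivation:
Push opp inside:  distribute opp over ⊗ and collapse double opp
Cancel inverse pairs:  d cancels
Collect:  f(d) ⊗ f(c)
Sort:  f(c) ⊗ f(d)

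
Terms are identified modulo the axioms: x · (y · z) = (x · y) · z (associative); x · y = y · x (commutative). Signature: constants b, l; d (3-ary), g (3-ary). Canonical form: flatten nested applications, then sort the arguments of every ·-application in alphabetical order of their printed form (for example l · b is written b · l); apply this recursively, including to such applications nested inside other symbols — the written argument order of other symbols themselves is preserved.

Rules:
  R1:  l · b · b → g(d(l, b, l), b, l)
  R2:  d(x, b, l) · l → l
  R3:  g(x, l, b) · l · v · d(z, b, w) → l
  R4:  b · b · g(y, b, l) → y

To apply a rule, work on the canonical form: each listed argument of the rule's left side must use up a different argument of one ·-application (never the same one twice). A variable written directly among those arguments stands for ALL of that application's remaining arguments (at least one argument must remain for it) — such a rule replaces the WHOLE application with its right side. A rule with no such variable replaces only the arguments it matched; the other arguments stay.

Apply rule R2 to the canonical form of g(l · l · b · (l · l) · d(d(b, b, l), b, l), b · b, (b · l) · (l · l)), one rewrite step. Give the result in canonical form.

Answer: g(b · l · l · l · l, b · b, b · l · l · l)

Derivation:
Canonical form:  g(b · d(d(b, b, l), b, l) · l · l · l · l, b · b, b · l · l · l)
R2 matches:  uses d(d(b, b, l), b, l), l;  x := d(b, b, l)
Result:  g(b · l · l · l · l, b · b, b · l · l · l)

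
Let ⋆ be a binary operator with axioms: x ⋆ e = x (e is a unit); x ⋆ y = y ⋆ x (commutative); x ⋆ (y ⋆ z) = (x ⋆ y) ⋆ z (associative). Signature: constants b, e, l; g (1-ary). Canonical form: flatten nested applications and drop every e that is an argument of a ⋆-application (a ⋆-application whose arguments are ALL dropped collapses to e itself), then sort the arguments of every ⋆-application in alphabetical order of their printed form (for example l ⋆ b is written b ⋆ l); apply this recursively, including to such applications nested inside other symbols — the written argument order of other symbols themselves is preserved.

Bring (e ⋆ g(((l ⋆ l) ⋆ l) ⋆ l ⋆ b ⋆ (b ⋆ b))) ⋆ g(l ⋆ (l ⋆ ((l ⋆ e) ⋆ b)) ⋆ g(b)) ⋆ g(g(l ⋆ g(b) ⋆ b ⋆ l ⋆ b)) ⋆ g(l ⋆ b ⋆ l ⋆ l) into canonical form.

Answer: g(b ⋆ b ⋆ b ⋆ l ⋆ l ⋆ l ⋆ l) ⋆ g(b ⋆ g(b) ⋆ l ⋆ l ⋆ l) ⋆ g(b ⋆ l ⋆ l ⋆ l) ⋆ g(g(b ⋆ b ⋆ g(b) ⋆ l ⋆ l))

Derivation:
Un-nest:  e ⋆ g(((l ⋆ l) ⋆ l) ⋆ l ⋆ b ⋆ (b ⋆ b)) ⋆ g(l ⋆ (l ⋆ ((l ⋆ e) ⋆ b)) ⋆ g(b)) ⋆ g(g(l ⋆ g(b) ⋆ b ⋆ l ⋆ b)) ⋆ g(l ⋆ b ⋆ l ⋆ l)
Inside:  g(((l ⋆ l) ⋆ l) ⋆ l ⋆ b ⋆ (b ⋆ b))  →  g(b ⋆ b ⋆ b ⋆ l ⋆ l ⋆ l ⋆ l)
Inside:  g(l ⋆ (l ⋆ ((l ⋆ e) ⋆ b)) ⋆ g(b))  →  g(b ⋆ g(b) ⋆ l ⋆ l ⋆ l)
Simplify inside:  g(g(l ⋆ g(b) ⋆ b ⋆ l ⋆ b))  →  g(g(b ⋆ b ⋆ g(b) ⋆ l ⋆ l))
Unit:  drop e
Order the arguments:  g(b ⋆ b ⋆ b ⋆ l ⋆ l ⋆ l ⋆ l) ⋆ g(b ⋆ g(b) ⋆ l ⋆ l ⋆ l) ⋆ g(b ⋆ l ⋆ l ⋆ l) ⋆ g(g(b ⋆ b ⋆ g(b) ⋆ l ⋆ l))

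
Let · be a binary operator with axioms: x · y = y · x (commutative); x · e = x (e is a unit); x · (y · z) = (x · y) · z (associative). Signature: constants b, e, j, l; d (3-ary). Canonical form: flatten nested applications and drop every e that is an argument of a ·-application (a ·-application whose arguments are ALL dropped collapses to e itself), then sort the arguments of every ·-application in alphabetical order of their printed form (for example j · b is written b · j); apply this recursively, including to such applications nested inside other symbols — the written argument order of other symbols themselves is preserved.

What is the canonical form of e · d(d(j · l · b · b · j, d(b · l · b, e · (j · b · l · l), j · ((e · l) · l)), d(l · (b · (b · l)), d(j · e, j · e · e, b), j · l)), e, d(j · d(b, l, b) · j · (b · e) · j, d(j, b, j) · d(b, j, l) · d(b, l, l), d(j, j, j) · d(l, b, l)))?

Answer: d(d(b · b · j · j · l, d(b · b · l, b · j · l · l, j · l · l), d(b · b · l · l, d(j, j, b), j · l)), e, d(b · d(b, l, b) · j · j · j, d(b, j, l) · d(b, l, l) · d(j, b, j), d(j, j, j) · d(l, b, l)))

Derivation:
Canonicalize subterm:  d(d(j · l · b · b · j, d(b · l · b, e · (j · b · l · l), j · ((e · l) · l)), d(l · (b · (b · l)), d(j · e, j · e · e, b), j · l)), e, d(j · d(b, l, b) · j · (b · e) · j, d(j, b, j) · d(b, j, l) · d(b, l, l), d(j, j, j) · d(l, b, l)))  →  d(d(b · b · j · j · l, d(b · b · l, b · j · l · l, j · l · l), d(b · b · l · l, d(j, j, b), j · l)), e, d(b · d(b, l, b) · j · j · j, d(b, j, l) · d(b, l, l) · d(j, b, j), d(j, j, j) · d(l, b, l)))
Unit:  drop e
Sort:  d(d(b · b · j · j · l, d(b · b · l, b · j · l · l, j · l · l), d(b · b · l · l, d(j, j, b), j · l)), e, d(b · d(b, l, b) · j · j · j, d(b, j, l) · d(b, l, l) · d(j, b, j), d(j, j, j) · d(l, b, l)))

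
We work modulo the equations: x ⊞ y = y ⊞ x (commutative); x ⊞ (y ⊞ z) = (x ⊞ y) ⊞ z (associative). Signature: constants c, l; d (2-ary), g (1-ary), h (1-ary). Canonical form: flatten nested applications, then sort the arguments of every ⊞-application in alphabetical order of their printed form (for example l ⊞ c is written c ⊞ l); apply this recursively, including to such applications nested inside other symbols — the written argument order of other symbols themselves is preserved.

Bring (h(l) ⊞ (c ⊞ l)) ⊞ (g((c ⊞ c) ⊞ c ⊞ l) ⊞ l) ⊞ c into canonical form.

Answer: c ⊞ c ⊞ g(c ⊞ c ⊞ c ⊞ l) ⊞ h(l) ⊞ l ⊞ l

Derivation:
Merge nested applications:  h(l) ⊞ c ⊞ l ⊞ g((c ⊞ c) ⊞ c ⊞ l) ⊞ l ⊞ c
Simplify inside:  g((c ⊞ c) ⊞ c ⊞ l)  →  g(c ⊞ c ⊞ c ⊞ l)
Sort arguments:  c ⊞ c ⊞ g(c ⊞ c ⊞ c ⊞ l) ⊞ h(l) ⊞ l ⊞ l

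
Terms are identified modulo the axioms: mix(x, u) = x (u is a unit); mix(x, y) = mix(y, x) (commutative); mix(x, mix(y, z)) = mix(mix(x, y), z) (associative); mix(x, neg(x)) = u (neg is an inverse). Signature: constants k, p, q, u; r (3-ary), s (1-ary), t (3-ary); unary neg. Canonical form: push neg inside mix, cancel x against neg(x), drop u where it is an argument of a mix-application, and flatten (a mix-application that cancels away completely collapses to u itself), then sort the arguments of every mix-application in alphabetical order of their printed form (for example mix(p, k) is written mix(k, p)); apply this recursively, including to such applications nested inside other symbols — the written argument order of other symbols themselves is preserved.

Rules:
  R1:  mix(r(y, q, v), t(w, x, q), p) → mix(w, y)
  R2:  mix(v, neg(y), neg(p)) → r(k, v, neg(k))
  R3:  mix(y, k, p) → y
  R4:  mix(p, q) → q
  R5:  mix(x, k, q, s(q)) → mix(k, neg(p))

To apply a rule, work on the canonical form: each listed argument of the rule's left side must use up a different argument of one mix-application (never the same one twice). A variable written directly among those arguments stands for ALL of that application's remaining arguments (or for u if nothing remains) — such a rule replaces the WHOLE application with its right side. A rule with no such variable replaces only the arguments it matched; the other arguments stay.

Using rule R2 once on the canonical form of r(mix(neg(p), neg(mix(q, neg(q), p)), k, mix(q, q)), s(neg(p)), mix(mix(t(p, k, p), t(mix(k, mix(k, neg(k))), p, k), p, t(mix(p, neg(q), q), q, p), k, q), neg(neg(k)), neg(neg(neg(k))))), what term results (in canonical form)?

Answer: r(r(k, mix(k, q, q), neg(k)), s(neg(p)), mix(k, p, q, t(k, p, k), t(p, k, p), t(p, q, p)))

Derivation:
Canonical form:  r(mix(k, neg(p), neg(p), q, q), s(neg(p)), mix(k, p, q, t(k, p, k), t(p, k, p), t(p, q, p)))
R2 matches:  uses neg(p), neg(p);  v := mix(k, q, q), y := p
The variable takes the whole remainder — replace the entire application.
Result:  r(r(k, mix(k, q, q), neg(k)), s(neg(p)), mix(k, p, q, t(k, p, k), t(p, k, p), t(p, q, p)))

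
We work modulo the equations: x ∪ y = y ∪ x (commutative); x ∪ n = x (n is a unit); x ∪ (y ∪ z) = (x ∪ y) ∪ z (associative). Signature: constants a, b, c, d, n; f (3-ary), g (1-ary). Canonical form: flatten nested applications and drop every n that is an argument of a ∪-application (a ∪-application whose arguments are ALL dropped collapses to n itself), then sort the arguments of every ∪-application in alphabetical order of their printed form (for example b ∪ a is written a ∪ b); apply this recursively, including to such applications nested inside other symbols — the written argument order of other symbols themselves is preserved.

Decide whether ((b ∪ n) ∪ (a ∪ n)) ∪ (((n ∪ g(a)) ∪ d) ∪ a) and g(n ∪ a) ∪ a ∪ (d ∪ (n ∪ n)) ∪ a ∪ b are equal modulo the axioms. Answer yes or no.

Answer: yes — both canonical forms are a ∪ a ∪ b ∪ d ∪ g(a)

Derivation:
Left:  ((b ∪ n) ∪ (a ∪ n)) ∪ (((n ∪ g(a)) ∪ d) ∪ a)
  Flatten:  b ∪ n ∪ a ∪ n ∪ n ∪ g(a) ∪ d ∪ a
  Units out:  drop n (×3)
  Sort arguments:  a ∪ a ∪ b ∪ d ∪ g(a)
Right:  g(n ∪ a) ∪ a ∪ (d ∪ (n ∪ n)) ∪ a ∪ b
  Flatten:  g(n ∪ a) ∪ a ∪ d ∪ n ∪ n ∪ a ∪ b
  Inside:  g(n ∪ a)  →  g(a)
  Unit:  drop n (×2)
  Sort arguments:  a ∪ a ∪ b ∪ d ∪ g(a)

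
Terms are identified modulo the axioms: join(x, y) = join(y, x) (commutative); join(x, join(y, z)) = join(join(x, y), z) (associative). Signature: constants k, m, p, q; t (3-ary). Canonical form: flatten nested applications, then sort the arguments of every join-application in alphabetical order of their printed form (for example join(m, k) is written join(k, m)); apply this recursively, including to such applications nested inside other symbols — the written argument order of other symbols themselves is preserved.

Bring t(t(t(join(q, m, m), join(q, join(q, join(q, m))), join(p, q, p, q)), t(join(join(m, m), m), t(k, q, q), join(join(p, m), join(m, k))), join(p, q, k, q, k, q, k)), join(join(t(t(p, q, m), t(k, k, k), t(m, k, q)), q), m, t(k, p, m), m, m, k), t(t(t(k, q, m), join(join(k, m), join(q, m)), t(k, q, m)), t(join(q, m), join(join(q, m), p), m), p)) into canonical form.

Work inside:  join(join(t(t(p, q, m), t(k, k, k), t(m, k, q)), q), m, t(k, p, m), m, m, k)
Un-nest:  join(t(t(p, q, m), t(k, k, k), t(m, k, q)), q, m, t(k, p, m), m, m, k)
Sort:  join(k, m, m, m, q, t(k, p, m), t(t(p, q, m), t(k, k, k), t(m, k, q)))
Rebuild:  t(t(t(join(m, m, q), join(m, q, q, q), join(p, p, q, q)), t(join(m, m, m), t(k, q, q), join(k, m, m, p)), join(k, k, k, p, q, q, q)), join(k, m, m, m, q, t(k, p, m), t(t(p, q, m), t(k, k, k), t(m, k, q))), t(t(t(k, q, m), join(k, m, m, q), t(k, q, m)), t(join(m, q), join(m, p, q), m), p))

Answer: t(t(t(join(m, m, q), join(m, q, q, q), join(p, p, q, q)), t(join(m, m, m), t(k, q, q), join(k, m, m, p)), join(k, k, k, p, q, q, q)), join(k, m, m, m, q, t(k, p, m), t(t(p, q, m), t(k, k, k), t(m, k, q))), t(t(t(k, q, m), join(k, m, m, q), t(k, q, m)), t(join(m, q), join(m, p, q), m), p))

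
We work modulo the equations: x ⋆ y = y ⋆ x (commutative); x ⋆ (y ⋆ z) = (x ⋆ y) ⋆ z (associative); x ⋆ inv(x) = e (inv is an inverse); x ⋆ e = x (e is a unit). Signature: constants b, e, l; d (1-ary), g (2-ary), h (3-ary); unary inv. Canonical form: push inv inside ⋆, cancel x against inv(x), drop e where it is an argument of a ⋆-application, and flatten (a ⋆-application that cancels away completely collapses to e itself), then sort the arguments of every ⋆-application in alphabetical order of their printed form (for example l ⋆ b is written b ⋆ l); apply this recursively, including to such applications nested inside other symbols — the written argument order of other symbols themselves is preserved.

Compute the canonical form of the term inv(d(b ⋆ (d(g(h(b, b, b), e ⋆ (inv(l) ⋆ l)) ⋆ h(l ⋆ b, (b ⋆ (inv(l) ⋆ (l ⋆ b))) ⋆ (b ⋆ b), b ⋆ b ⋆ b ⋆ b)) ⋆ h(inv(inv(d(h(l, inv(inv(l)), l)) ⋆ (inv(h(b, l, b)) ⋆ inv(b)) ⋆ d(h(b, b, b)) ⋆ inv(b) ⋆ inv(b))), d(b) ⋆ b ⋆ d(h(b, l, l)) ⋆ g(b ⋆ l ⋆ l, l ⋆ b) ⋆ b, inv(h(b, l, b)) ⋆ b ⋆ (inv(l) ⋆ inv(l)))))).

Push inv inside:  distribute inv over ⋆ and collapse double inv
Combine occurrences:  inv(d(b ⋆ d(g(h(b, b, b), e) ⋆ h(b ⋆ l, b ⋆ b ⋆ b ⋆ b, b ⋆ b ⋆ b ⋆ b)) ⋆ h(d(h(b, b, b)) ⋆ d(h(l, l, l)) ⋆ inv(b) ⋆ inv(b) ⋆ inv(b) ⋆ inv(h(b, l, b)), b ⋆ b ⋆ d(b) ⋆ d(h(b, l, l)) ⋆ g(b ⋆ l ⋆ l, b ⋆ l), b ⋆ inv(h(b, l, b)) ⋆ inv(l) ⋆ inv(l))))

Answer: inv(d(b ⋆ d(g(h(b, b, b), e) ⋆ h(b ⋆ l, b ⋆ b ⋆ b ⋆ b, b ⋆ b ⋆ b ⋆ b)) ⋆ h(d(h(b, b, b)) ⋆ d(h(l, l, l)) ⋆ inv(b) ⋆ inv(b) ⋆ inv(b) ⋆ inv(h(b, l, b)), b ⋆ b ⋆ d(b) ⋆ d(h(b, l, l)) ⋆ g(b ⋆ l ⋆ l, b ⋆ l), b ⋆ inv(h(b, l, b)) ⋆ inv(l) ⋆ inv(l))))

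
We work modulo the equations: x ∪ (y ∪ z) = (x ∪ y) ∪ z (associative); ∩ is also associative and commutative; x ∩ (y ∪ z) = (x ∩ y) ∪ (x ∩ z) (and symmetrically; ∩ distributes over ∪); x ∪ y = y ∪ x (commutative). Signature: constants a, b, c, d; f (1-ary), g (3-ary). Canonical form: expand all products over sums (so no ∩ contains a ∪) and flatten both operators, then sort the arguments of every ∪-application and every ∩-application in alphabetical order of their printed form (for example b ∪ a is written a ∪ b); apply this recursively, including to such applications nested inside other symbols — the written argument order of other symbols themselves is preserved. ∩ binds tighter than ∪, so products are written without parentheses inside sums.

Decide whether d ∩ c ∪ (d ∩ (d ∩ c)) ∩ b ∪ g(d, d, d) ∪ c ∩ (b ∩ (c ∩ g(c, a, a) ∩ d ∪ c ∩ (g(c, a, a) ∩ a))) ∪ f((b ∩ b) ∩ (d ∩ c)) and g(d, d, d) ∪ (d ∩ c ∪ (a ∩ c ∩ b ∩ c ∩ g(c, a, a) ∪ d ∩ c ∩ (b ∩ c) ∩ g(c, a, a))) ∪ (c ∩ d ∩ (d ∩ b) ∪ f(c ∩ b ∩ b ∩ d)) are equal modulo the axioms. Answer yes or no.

Answer: yes — both canonical forms are a ∩ b ∩ c ∩ c ∩ g(c, a, a) ∪ b ∩ c ∩ c ∩ d ∩ g(c, a, a) ∪ b ∩ c ∩ d ∩ d ∪ c ∩ d ∪ f(b ∩ b ∩ c ∩ d) ∪ g(d, d, d)

Derivation:
Left:  d ∩ c ∪ (d ∩ (d ∩ c)) ∩ b ∪ g(d, d, d) ∪ c ∩ (b ∩ (c ∩ g(c, a, a) ∩ d ∪ c ∩ (g(c, a, a) ∩ a))) ∪ f((b ∩ b) ∩ (d ∩ c))
  Expand products over sums:  c ∩ d ∪ b ∩ c ∩ d ∩ d ∪ g(d, d, d) ∪ b ∩ c ∩ c ∩ d ∩ g(c, a, a) ∪ a ∩ b ∩ c ∩ c ∩ g(c, a, a) ∪ f(b ∩ b ∩ c ∩ d)
  Order the arguments:  a ∩ b ∩ c ∩ c ∩ g(c, a, a) ∪ b ∩ c ∩ c ∩ d ∩ g(c, a, a) ∪ b ∩ c ∩ d ∩ d ∪ c ∩ d ∪ f(b ∩ b ∩ c ∩ d) ∪ g(d, d, d)
Right:  g(d, d, d) ∪ (d ∩ c ∪ (a ∩ c ∩ b ∩ c ∩ g(c, a, a) ∪ d ∩ c ∩ (b ∩ c) ∩ g(c, a, a))) ∪ (c ∩ d ∩ (d ∩ b) ∪ f(c ∩ b ∩ b ∩ d))
  Flatten:  g(d, d, d) ∪ c ∩ d ∪ a ∩ b ∩ c ∩ c ∩ g(c, a, a) ∪ b ∩ c ∩ c ∩ d ∩ g(c, a, a) ∪ b ∩ c ∩ d ∩ d ∪ f(b ∩ b ∩ c ∩ d)
  Sort arguments:  a ∩ b ∩ c ∩ c ∩ g(c, a, a) ∪ b ∩ c ∩ c ∩ d ∩ g(c, a, a) ∪ b ∩ c ∩ d ∩ d ∪ c ∩ d ∪ f(b ∩ b ∩ c ∩ d) ∪ g(d, d, d)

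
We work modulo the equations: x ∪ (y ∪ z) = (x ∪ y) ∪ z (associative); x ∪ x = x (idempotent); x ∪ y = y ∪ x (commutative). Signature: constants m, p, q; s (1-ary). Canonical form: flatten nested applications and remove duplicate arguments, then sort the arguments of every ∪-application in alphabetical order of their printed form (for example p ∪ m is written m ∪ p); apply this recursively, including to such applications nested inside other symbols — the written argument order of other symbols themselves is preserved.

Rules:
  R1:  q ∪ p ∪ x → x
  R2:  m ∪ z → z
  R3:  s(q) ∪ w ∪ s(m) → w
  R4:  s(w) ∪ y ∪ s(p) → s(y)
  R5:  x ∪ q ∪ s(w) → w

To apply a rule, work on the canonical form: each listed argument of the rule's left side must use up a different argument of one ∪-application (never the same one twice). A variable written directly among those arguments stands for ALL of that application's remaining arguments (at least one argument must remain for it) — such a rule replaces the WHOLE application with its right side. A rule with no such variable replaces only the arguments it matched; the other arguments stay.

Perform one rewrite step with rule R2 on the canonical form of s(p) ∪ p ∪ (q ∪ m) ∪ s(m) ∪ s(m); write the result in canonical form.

Answer: p ∪ q ∪ s(m) ∪ s(p)

Derivation:
Canonical form:  m ∪ p ∪ q ∪ s(m) ∪ s(p)
R2 matches:  uses m;  z := p ∪ q ∪ s(m) ∪ s(p)
The extension variable absorbs all remaining arguments, so the whole application is rewritten.
Result:  p ∪ q ∪ s(m) ∪ s(p)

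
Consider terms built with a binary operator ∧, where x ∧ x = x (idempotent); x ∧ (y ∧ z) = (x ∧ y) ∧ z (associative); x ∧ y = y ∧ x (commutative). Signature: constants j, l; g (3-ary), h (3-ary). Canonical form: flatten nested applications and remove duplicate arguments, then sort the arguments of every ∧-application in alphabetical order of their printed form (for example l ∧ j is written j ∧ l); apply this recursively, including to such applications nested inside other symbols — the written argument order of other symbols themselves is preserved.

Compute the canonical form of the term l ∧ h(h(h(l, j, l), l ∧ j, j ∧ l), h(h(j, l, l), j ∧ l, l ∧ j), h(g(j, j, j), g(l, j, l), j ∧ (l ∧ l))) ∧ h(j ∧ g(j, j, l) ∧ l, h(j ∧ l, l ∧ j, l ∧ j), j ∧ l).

Answer: h(g(j, j, l) ∧ j ∧ l, h(j ∧ l, j ∧ l, j ∧ l), j ∧ l) ∧ h(h(h(l, j, l), j ∧ l, j ∧ l), h(h(j, l, l), j ∧ l, j ∧ l), h(g(j, j, j), g(l, j, l), j ∧ l)) ∧ l

Derivation:
Canonicalize subterm:  h(h(h(l, j, l), l ∧ j, j ∧ l), h(h(j, l, l), j ∧ l, l ∧ j), h(g(j, j, j), g(l, j, l), j ∧ (l ∧ l)))  →  h(h(h(l, j, l), j ∧ l, j ∧ l), h(h(j, l, l), j ∧ l, j ∧ l), h(g(j, j, j), g(l, j, l), j ∧ l))
Simplify inside:  h(j ∧ g(j, j, l) ∧ l, h(j ∧ l, l ∧ j, l ∧ j), j ∧ l)  →  h(g(j, j, l) ∧ j ∧ l, h(j ∧ l, j ∧ l, j ∧ l), j ∧ l)
Sort arguments:  h(g(j, j, l) ∧ j ∧ l, h(j ∧ l, j ∧ l, j ∧ l), j ∧ l) ∧ h(h(h(l, j, l), j ∧ l, j ∧ l), h(h(j, l, l), j ∧ l, j ∧ l), h(g(j, j, j), g(l, j, l), j ∧ l)) ∧ l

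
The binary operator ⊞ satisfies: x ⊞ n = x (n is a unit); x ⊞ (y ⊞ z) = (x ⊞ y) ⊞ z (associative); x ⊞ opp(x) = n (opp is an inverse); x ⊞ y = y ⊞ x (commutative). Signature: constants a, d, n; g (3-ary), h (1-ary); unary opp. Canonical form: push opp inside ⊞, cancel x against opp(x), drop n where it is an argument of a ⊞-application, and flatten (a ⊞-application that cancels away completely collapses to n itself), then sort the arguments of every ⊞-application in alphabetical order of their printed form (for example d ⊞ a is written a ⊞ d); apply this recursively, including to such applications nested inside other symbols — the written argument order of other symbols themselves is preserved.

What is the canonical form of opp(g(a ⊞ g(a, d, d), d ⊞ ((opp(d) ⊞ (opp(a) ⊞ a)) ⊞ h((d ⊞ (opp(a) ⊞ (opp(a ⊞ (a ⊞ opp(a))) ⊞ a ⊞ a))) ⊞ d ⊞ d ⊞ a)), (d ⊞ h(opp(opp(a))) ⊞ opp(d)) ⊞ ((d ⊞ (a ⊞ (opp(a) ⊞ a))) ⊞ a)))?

Push opp inside:  distribute opp over ⊞ and collapse double opp
Collect:  opp(g(a ⊞ g(a, d, d), h(a ⊞ d ⊞ d ⊞ d), a ⊞ a ⊞ d ⊞ h(a)))

Answer: opp(g(a ⊞ g(a, d, d), h(a ⊞ d ⊞ d ⊞ d), a ⊞ a ⊞ d ⊞ h(a)))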